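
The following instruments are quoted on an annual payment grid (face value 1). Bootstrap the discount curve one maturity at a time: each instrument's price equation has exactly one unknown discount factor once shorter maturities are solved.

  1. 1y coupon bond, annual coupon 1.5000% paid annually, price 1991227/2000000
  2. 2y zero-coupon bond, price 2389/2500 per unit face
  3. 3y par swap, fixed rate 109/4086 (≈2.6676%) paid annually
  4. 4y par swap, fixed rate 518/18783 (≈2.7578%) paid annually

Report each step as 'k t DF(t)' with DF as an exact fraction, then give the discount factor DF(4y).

step 1 [1y] bond c/1=3/200: DF=(1991227/2000000 − 3/200·(0))/(1+3/200) = 9809/10000 ≈ 0.980900
step 2 [2y] zero: DF = P = 2389/2500 ≈ 0.955600
step 3 [3y] swap r/1=109/4086: DF=(1 − 109/4086·(0.980900+0.955600))/(1+109/4086) = 9237/10000 ≈ 0.923700
step 4 [4y] swap r/1=518/18783: DF=(1 − 518/18783·(0.980900+0.955600+0.923700))/(1+518/18783) = 2241/2500 ≈ 0.896400

1 1 9809/10000
2 2 2389/2500
3 3 9237/10000
4 4 2241/2500
DF(4y) = 2241/2500 ≈ 0.896400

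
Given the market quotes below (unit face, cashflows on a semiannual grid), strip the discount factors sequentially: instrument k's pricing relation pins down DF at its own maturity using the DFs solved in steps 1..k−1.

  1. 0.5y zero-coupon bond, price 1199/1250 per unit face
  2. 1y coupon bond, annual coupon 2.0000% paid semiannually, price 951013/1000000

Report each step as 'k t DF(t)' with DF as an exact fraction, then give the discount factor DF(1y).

1 1/2 1199/1250
2 1 9321/10000
DF(1y) = 9321/10000 ≈ 0.932100

step 1 [0.5y] zero: DF = P = 1199/1250 ≈ 0.959200
step 2 [1y] bond c/2=1/100: DF=(951013/1000000 − 1/100·(0.959200))/(1+1/100) = 9321/10000 ≈ 0.932100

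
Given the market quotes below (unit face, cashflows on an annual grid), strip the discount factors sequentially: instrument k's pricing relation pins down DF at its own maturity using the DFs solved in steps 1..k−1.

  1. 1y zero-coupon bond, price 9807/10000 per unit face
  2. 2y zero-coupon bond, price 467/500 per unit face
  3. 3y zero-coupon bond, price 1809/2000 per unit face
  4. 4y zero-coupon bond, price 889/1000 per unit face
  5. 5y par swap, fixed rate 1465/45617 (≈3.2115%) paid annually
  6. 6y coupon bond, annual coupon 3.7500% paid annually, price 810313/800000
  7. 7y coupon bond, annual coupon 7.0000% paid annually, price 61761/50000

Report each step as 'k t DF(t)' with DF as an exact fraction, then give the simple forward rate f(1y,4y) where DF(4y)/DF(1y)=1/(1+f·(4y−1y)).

step 1 [1y] zero: DF = P = 9807/10000 ≈ 0.980700
step 2 [2y] zero: DF = P = 467/500 ≈ 0.934000
step 3 [3y] zero: DF = P = 1809/2000 ≈ 0.904500
step 4 [4y] zero: DF = P = 889/1000 ≈ 0.889000
step 5 [5y] swap r/1=1465/45617: DF=(1 − 1465/45617·(0.980700+0.934000+0.904500+0.889000))/(1+1465/45617) = 1707/2000 ≈ 0.853500
step 6 [6y] bond c/1=3/80: DF=(810313/800000 − 3/80·(0.980700+0.934000+0.904500+0.889000+0.853500))/(1+3/80) = 4057/5000 ≈ 0.811400
step 7 [7y] bond c/1=7/100: DF=(61761/50000 − 7/100·(0.980700+0.934000+0.904500+0.889000+0.853500+0.811400))/(1+7/100) = 8029/10000 ≈ 0.802900

1 1 9807/10000
2 2 467/500
3 3 1809/2000
4 4 889/1000
5 5 1707/2000
6 6 4057/5000
7 7 8029/10000
f(1y,4y) = ((9807/10000)/(889/1000) − 1)/(3) = 131/3810 ≈ 3.4383%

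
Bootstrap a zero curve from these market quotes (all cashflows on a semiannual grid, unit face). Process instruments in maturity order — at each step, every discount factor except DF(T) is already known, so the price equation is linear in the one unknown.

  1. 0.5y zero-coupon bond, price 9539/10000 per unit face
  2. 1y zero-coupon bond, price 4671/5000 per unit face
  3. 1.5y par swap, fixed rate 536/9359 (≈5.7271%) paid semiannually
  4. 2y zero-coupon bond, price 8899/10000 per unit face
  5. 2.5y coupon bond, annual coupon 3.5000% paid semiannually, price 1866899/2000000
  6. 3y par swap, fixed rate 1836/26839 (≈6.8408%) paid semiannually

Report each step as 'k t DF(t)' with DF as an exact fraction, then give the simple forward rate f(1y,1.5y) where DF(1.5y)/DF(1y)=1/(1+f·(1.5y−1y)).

1 1/2 9539/10000
2 1 4671/5000
3 3/2 2299/2500
4 2 8899/10000
5 5/2 4269/5000
6 3 2041/2500
f(1y,1.5y) = ((4671/5000)/(2299/2500) − 1)/(1/2) = 73/2299 ≈ 3.1753%

step 1 [0.5y] zero: DF = P = 9539/10000 ≈ 0.953900
step 2 [1y] zero: DF = P = 4671/5000 ≈ 0.934200
step 3 [1.5y] swap r/2=268/9359: DF=(1 − 268/9359·(0.953900+0.934200))/(1+268/9359) = 2299/2500 ≈ 0.919600
step 4 [2y] zero: DF = P = 8899/10000 ≈ 0.889900
step 5 [2.5y] bond c/2=7/400: DF=(1866899/2000000 − 7/400·(0.953900+0.934200+0.919600+0.889900))/(1+7/400) = 4269/5000 ≈ 0.853800
step 6 [3y] swap r/2=918/26839: DF=(1 − 918/26839·(0.953900+0.934200+0.919600+0.889900+0.853800))/(1+918/26839) = 2041/2500 ≈ 0.816400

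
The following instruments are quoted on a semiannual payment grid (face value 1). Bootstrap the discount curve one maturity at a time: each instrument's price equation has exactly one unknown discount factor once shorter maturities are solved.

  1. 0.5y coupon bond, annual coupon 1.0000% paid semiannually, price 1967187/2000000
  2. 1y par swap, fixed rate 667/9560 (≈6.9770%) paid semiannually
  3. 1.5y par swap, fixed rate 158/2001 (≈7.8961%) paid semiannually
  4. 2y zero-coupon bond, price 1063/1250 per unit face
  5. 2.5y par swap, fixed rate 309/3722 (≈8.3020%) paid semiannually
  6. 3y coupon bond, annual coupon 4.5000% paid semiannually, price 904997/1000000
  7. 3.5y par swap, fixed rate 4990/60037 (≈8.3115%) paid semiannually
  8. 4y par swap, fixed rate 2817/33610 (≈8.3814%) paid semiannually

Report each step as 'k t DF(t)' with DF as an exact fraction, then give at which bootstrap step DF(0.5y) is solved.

1 1/2 9787/10000
2 1 9333/10000
3 3/2 4447/5000
4 2 1063/1250
5 5/2 4073/5000
6 3 1967/2500
7 7/2 1501/2000
8 4 7183/10000
DF(0.5y) is solved at step 1

step 1 [0.5y] bond c/2=1/200: DF=(1967187/2000000 − 1/200·(0))/(1+1/200) = 9787/10000 ≈ 0.978700
step 2 [1y] swap r/2=667/19120: DF=(1 − 667/19120·(0.978700))/(1+667/19120) = 9333/10000 ≈ 0.933300
step 3 [1.5y] swap r/2=79/2001: DF=(1 − 79/2001·(0.978700+0.933300))/(1+79/2001) = 4447/5000 ≈ 0.889400
step 4 [2y] zero: DF = P = 1063/1250 ≈ 0.850400
step 5 [2.5y] swap r/2=309/7444: DF=(1 − 309/7444·(0.978700+0.933300+0.889400+0.850400))/(1+309/7444) = 4073/5000 ≈ 0.814600
step 6 [3y] bond c/2=9/400: DF=(904997/1000000 − 9/400·(0.978700+0.933300+0.889400+0.850400+0.814600))/(1+9/400) = 1967/2500 ≈ 0.786800
step 7 [3.5y] swap r/2=2495/60037: DF=(1 − 2495/60037·(0.978700+0.933300+0.889400+0.850400+0.814600+0.786800))/(1+2495/60037) = 1501/2000 ≈ 0.750500
step 8 [4y] swap r/2=2817/67220: DF=(1 − 2817/67220·(0.978700+0.933300+0.889400+0.850400+0.814600+0.786800+0.750500))/(1+2817/67220) = 7183/10000 ≈ 0.718300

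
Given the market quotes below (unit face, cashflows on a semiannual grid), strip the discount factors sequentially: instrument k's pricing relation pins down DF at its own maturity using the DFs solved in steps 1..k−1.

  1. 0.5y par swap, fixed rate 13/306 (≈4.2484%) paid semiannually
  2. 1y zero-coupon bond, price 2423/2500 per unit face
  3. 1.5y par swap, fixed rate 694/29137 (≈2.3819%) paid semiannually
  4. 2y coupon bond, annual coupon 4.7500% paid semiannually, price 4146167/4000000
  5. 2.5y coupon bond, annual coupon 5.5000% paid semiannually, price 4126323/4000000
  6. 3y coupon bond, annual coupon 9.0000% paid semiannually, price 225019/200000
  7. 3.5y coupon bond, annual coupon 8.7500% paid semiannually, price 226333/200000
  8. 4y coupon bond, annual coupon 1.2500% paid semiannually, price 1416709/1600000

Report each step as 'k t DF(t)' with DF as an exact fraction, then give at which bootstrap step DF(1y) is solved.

1 1/2 612/625
2 1 2423/2500
3 3/2 9653/10000
4 2 9449/10000
5 5/2 9007/10000
6 3 8717/10000
7 7/2 4241/5000
8 4 8397/10000
DF(1y) is solved at step 2

step 1 [0.5y] swap r/2=13/612: DF=(1 − 13/612·(0))/(1+13/612) = 612/625 ≈ 0.979200
step 2 [1y] zero: DF = P = 2423/2500 ≈ 0.969200
step 3 [1.5y] swap r/2=347/29137: DF=(1 − 347/29137·(0.979200+0.969200))/(1+347/29137) = 9653/10000 ≈ 0.965300
step 4 [2y] bond c/2=19/800: DF=(4146167/4000000 − 19/800·(0.979200+0.969200+0.965300))/(1+19/800) = 9449/10000 ≈ 0.944900
step 5 [2.5y] bond c/2=11/400: DF=(4126323/4000000 − 11/400·(0.979200+0.969200+0.965300+0.944900))/(1+11/400) = 9007/10000 ≈ 0.900700
step 6 [3y] bond c/2=9/200: DF=(225019/200000 − 9/200·(0.979200+0.969200+0.965300+0.944900+0.900700))/(1+9/200) = 8717/10000 ≈ 0.871700
step 7 [3.5y] bond c/2=7/160: DF=(226333/200000 − 7/160·(0.979200+0.969200+0.965300+0.944900+0.900700+0.871700))/(1+7/160) = 4241/5000 ≈ 0.848200
step 8 [4y] bond c/2=1/160: DF=(1416709/1600000 − 1/160·(0.979200+0.969200+0.965300+0.944900+0.900700+0.871700+0.848200))/(1+1/160) = 8397/10000 ≈ 0.839700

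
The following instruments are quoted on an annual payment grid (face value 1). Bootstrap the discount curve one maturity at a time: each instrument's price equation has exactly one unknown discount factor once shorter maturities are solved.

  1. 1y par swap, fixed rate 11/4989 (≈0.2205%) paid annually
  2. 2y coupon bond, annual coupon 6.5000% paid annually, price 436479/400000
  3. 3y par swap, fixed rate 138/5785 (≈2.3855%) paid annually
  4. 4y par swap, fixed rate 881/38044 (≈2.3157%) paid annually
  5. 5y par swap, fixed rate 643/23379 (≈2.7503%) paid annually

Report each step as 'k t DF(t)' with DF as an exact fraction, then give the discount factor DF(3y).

1 1 4989/5000
2 2 9637/10000
3 3 931/1000
4 4 9119/10000
5 5 4357/5000
DF(3y) = 931/1000 ≈ 0.931000

step 1 [1y] swap r/1=11/4989: DF=(1 − 11/4989·(0))/(1+11/4989) = 4989/5000 ≈ 0.997800
step 2 [2y] bond c/1=13/200: DF=(436479/400000 − 13/200·(0.997800))/(1+13/200) = 9637/10000 ≈ 0.963700
step 3 [3y] swap r/1=138/5785: DF=(1 − 138/5785·(0.997800+0.963700))/(1+138/5785) = 931/1000 ≈ 0.931000
step 4 [4y] swap r/1=881/38044: DF=(1 − 881/38044·(0.997800+0.963700+0.931000))/(1+881/38044) = 9119/10000 ≈ 0.911900
step 5 [5y] swap r/1=643/23379: DF=(1 − 643/23379·(0.997800+0.963700+0.931000+0.911900))/(1+643/23379) = 4357/5000 ≈ 0.871400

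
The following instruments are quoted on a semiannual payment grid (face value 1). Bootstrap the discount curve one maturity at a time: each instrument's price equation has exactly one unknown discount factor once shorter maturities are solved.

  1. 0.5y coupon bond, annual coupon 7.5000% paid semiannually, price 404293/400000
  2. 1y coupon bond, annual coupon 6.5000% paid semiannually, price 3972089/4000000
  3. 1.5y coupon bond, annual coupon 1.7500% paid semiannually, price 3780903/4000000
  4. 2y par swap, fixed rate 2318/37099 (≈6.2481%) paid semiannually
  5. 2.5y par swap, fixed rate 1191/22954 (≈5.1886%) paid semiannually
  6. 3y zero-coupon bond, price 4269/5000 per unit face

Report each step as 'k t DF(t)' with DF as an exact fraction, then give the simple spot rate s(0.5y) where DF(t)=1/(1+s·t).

step 1 [0.5y] bond c/2=3/80: DF=(404293/400000 − 3/80·(0))/(1+3/80) = 4871/5000 ≈ 0.974200
step 2 [1y] bond c/2=13/400: DF=(3972089/4000000 − 13/400·(0.974200))/(1+13/400) = 9311/10000 ≈ 0.931100
step 3 [1.5y] bond c/2=7/800: DF=(3780903/4000000 − 7/800·(0.974200+0.931100))/(1+7/800) = 1841/2000 ≈ 0.920500
step 4 [2y] swap r/2=1159/37099: DF=(1 − 1159/37099·(0.974200+0.931100+0.920500))/(1+1159/37099) = 8841/10000 ≈ 0.884100
step 5 [2.5y] swap r/2=1191/45908: DF=(1 − 1191/45908·(0.974200+0.931100+0.920500+0.884100))/(1+1191/45908) = 8809/10000 ≈ 0.880900
step 6 [3y] zero: DF = P = 4269/5000 ≈ 0.853800

1 1/2 4871/5000
2 1 9311/10000
3 3/2 1841/2000
4 2 8841/10000
5 5/2 8809/10000
6 3 4269/5000
s(0.5y) = (1/(4871/5000) − 1)/(1/2) = 258/4871 ≈ 5.2967%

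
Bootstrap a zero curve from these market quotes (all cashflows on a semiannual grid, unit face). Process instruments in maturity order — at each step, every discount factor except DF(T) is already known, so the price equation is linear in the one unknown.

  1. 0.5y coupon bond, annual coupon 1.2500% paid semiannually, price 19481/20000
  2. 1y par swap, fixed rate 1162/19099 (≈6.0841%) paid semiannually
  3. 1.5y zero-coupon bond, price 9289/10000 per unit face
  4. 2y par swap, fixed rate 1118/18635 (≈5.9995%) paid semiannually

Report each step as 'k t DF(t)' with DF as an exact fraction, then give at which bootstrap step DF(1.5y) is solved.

step 1 [0.5y] bond c/2=1/160: DF=(19481/20000 − 1/160·(0))/(1+1/160) = 121/125 ≈ 0.968000
step 2 [1y] swap r/2=581/19099: DF=(1 − 581/19099·(0.968000))/(1+581/19099) = 9419/10000 ≈ 0.941900
step 3 [1.5y] zero: DF = P = 9289/10000 ≈ 0.928900
step 4 [2y] swap r/2=559/18635: DF=(1 − 559/18635·(0.968000+0.941900+0.928900))/(1+559/18635) = 4441/5000 ≈ 0.888200

1 1/2 121/125
2 1 9419/10000
3 3/2 9289/10000
4 2 4441/5000
DF(1.5y) is solved at step 3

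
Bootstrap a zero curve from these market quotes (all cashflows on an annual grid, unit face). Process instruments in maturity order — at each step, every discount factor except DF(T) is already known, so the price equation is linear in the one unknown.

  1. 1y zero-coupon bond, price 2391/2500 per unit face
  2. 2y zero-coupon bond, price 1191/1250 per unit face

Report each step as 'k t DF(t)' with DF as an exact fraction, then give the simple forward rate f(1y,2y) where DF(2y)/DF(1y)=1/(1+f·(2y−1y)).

step 1 [1y] zero: DF = P = 2391/2500 ≈ 0.956400
step 2 [2y] zero: DF = P = 1191/1250 ≈ 0.952800

1 1 2391/2500
2 2 1191/1250
f(1y,2y) = ((2391/2500)/(1191/1250) − 1)/(1) = 3/794 ≈ 0.3778%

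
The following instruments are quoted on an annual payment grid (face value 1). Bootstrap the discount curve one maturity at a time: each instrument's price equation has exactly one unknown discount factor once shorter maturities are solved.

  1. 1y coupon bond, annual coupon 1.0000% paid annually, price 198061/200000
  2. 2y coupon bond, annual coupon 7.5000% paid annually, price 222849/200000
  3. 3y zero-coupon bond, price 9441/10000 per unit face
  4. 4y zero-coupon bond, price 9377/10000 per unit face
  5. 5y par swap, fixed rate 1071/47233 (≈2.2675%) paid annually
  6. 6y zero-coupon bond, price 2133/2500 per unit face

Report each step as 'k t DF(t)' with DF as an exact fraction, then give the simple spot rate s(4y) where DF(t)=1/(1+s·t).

step 1 [1y] bond c/1=1/100: DF=(198061/200000 − 1/100·(0))/(1+1/100) = 1961/2000 ≈ 0.980500
step 2 [2y] bond c/1=3/40: DF=(222849/200000 − 3/40·(0.980500))/(1+3/40) = 9681/10000 ≈ 0.968100
step 3 [3y] zero: DF = P = 9441/10000 ≈ 0.944100
step 4 [4y] zero: DF = P = 9377/10000 ≈ 0.937700
step 5 [5y] swap r/1=1071/47233: DF=(1 − 1071/47233·(0.980500+0.968100+0.944100+0.937700))/(1+1071/47233) = 8929/10000 ≈ 0.892900
step 6 [6y] zero: DF = P = 2133/2500 ≈ 0.853200

1 1 1961/2000
2 2 9681/10000
3 3 9441/10000
4 4 9377/10000
5 5 8929/10000
6 6 2133/2500
s(4y) = (1/(9377/10000) − 1)/(4) = 623/37508 ≈ 1.6610%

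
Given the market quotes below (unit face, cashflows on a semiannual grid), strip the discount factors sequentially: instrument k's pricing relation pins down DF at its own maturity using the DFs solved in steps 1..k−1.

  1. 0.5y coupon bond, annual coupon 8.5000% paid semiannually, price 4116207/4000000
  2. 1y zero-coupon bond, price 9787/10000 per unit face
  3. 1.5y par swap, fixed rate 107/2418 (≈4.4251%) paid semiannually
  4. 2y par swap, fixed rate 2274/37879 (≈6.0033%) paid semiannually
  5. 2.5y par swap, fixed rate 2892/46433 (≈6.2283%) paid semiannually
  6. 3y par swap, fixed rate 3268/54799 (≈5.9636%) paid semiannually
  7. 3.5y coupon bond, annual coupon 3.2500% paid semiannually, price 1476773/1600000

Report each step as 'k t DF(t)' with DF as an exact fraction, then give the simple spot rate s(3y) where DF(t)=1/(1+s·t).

step 1 [0.5y] bond c/2=17/400: DF=(4116207/4000000 − 17/400·(0))/(1+17/400) = 9871/10000 ≈ 0.987100
step 2 [1y] zero: DF = P = 9787/10000 ≈ 0.978700
step 3 [1.5y] swap r/2=107/4836: DF=(1 − 107/4836·(0.987100+0.978700))/(1+107/4836) = 4679/5000 ≈ 0.935800
step 4 [2y] swap r/2=1137/37879: DF=(1 − 1137/37879·(0.987100+0.978700+0.935800))/(1+1137/37879) = 8863/10000 ≈ 0.886300
step 5 [2.5y] swap r/2=1446/46433: DF=(1 − 1446/46433·(0.987100+0.978700+0.935800+0.886300))/(1+1446/46433) = 4277/5000 ≈ 0.855400
step 6 [3y] swap r/2=1634/54799: DF=(1 − 1634/54799·(0.987100+0.978700+0.935800+0.886300+0.855400))/(1+1634/54799) = 4183/5000 ≈ 0.836600
step 7 [3.5y] bond c/2=13/800: DF=(1476773/1600000 − 13/800·(0.987100+0.978700+0.935800+0.886300+0.855400+0.836600))/(1+13/800) = 4103/5000 ≈ 0.820600

1 1/2 9871/10000
2 1 9787/10000
3 3/2 4679/5000
4 2 8863/10000
5 5/2 4277/5000
6 3 4183/5000
7 7/2 4103/5000
s(3y) = (1/(4183/5000) − 1)/(3) = 817/12549 ≈ 6.5105%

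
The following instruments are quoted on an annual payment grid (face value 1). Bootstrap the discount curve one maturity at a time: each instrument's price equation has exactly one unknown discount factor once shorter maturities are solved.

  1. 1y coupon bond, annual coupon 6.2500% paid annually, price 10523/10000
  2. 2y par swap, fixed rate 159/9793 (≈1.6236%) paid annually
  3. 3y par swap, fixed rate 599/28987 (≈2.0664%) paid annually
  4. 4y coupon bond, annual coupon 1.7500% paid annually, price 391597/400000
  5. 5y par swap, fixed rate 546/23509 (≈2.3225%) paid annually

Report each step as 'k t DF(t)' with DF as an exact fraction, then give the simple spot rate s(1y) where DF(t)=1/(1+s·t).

step 1 [1y] bond c/1=1/16: DF=(10523/10000 − 1/16·(0))/(1+1/16) = 619/625 ≈ 0.990400
step 2 [2y] swap r/1=159/9793: DF=(1 − 159/9793·(0.990400))/(1+159/9793) = 4841/5000 ≈ 0.968200
step 3 [3y] swap r/1=599/28987: DF=(1 − 599/28987·(0.990400+0.968200))/(1+599/28987) = 9401/10000 ≈ 0.940100
step 4 [4y] bond c/1=7/400: DF=(391597/400000 − 7/400·(0.990400+0.968200+0.940100))/(1+7/400) = 9123/10000 ≈ 0.912300
step 5 [5y] swap r/1=546/23509: DF=(1 − 546/23509·(0.990400+0.968200+0.940100+0.912300))/(1+546/23509) = 2227/2500 ≈ 0.890800

1 1 619/625
2 2 4841/5000
3 3 9401/10000
4 4 9123/10000
5 5 2227/2500
s(1y) = (1/(619/625) − 1)/(1) = 6/619 ≈ 0.9693%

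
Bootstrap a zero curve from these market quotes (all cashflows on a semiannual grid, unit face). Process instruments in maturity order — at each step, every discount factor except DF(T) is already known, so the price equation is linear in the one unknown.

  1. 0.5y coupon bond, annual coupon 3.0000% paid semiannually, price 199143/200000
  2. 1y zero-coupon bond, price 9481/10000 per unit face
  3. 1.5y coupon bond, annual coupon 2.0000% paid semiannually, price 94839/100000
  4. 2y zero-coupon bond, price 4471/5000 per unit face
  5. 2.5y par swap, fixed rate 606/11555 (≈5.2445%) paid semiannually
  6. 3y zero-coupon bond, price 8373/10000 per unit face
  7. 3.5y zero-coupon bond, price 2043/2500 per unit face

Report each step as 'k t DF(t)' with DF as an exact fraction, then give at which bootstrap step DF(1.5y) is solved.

step 1 [0.5y] bond c/2=3/200: DF=(199143/200000 − 3/200·(0))/(1+3/200) = 981/1000 ≈ 0.981000
step 2 [1y] zero: DF = P = 9481/10000 ≈ 0.948100
step 3 [1.5y] bond c/2=1/100: DF=(94839/100000 − 1/100·(0.981000+0.948100))/(1+1/100) = 9199/10000 ≈ 0.919900
step 4 [2y] zero: DF = P = 4471/5000 ≈ 0.894200
step 5 [2.5y] swap r/2=303/11555: DF=(1 − 303/11555·(0.981000+0.948100+0.919900+0.894200))/(1+303/11555) = 2197/2500 ≈ 0.878800
step 6 [3y] zero: DF = P = 8373/10000 ≈ 0.837300
step 7 [3.5y] zero: DF = P = 2043/2500 ≈ 0.817200

1 1/2 981/1000
2 1 9481/10000
3 3/2 9199/10000
4 2 4471/5000
5 5/2 2197/2500
6 3 8373/10000
7 7/2 2043/2500
DF(1.5y) is solved at step 3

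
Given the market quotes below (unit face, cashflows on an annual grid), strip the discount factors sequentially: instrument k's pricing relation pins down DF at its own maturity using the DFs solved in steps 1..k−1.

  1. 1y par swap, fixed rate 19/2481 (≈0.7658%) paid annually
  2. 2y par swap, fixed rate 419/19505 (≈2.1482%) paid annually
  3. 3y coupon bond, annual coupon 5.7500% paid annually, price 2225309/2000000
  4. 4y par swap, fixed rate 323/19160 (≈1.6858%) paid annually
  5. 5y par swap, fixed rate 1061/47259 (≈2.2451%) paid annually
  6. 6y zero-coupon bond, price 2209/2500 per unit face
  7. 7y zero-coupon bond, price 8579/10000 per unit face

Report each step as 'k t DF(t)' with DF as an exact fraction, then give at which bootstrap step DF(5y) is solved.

step 1 [1y] swap r/1=19/2481: DF=(1 − 19/2481·(0))/(1+19/2481) = 2481/2500 ≈ 0.992400
step 2 [2y] swap r/1=419/19505: DF=(1 − 419/19505·(0.992400))/(1+419/19505) = 9581/10000 ≈ 0.958100
step 3 [3y] bond c/1=23/400: DF=(2225309/2000000 − 23/400·(0.992400+0.958100))/(1+23/400) = 9461/10000 ≈ 0.946100
step 4 [4y] swap r/1=323/19160: DF=(1 − 323/19160·(0.992400+0.958100+0.946100))/(1+323/19160) = 4677/5000 ≈ 0.935400
step 5 [5y] swap r/1=1061/47259: DF=(1 − 1061/47259·(0.992400+0.958100+0.946100+0.935400))/(1+1061/47259) = 8939/10000 ≈ 0.893900
step 6 [6y] zero: DF = P = 2209/2500 ≈ 0.883600
step 7 [7y] zero: DF = P = 8579/10000 ≈ 0.857900

1 1 2481/2500
2 2 9581/10000
3 3 9461/10000
4 4 4677/5000
5 5 8939/10000
6 6 2209/2500
7 7 8579/10000
DF(5y) is solved at step 5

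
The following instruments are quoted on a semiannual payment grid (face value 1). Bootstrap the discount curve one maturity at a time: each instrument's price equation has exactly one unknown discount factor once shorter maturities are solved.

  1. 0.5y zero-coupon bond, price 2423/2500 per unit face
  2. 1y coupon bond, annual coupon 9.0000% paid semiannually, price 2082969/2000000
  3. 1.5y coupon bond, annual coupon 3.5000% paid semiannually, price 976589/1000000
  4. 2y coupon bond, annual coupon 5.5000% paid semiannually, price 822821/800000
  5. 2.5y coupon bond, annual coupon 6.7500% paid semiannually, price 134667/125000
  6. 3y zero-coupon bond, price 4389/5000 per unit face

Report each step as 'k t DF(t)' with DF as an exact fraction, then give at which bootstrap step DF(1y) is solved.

step 1 [0.5y] zero: DF = P = 2423/2500 ≈ 0.969200
step 2 [1y] bond c/2=9/200: DF=(2082969/2000000 − 9/200·(0.969200))/(1+9/200) = 9549/10000 ≈ 0.954900
step 3 [1.5y] bond c/2=7/400: DF=(976589/1000000 − 7/400·(0.969200+0.954900))/(1+7/400) = 9267/10000 ≈ 0.926700
step 4 [2y] bond c/2=11/400: DF=(822821/800000 − 11/400·(0.969200+0.954900+0.926700))/(1+11/400) = 9247/10000 ≈ 0.924700
step 5 [2.5y] bond c/2=27/800: DF=(134667/125000 − 27/800·(0.969200+0.954900+0.926700+0.924700))/(1+27/800) = 9189/10000 ≈ 0.918900
step 6 [3y] zero: DF = P = 4389/5000 ≈ 0.877800

1 1/2 2423/2500
2 1 9549/10000
3 3/2 9267/10000
4 2 9247/10000
5 5/2 9189/10000
6 3 4389/5000
DF(1y) is solved at step 2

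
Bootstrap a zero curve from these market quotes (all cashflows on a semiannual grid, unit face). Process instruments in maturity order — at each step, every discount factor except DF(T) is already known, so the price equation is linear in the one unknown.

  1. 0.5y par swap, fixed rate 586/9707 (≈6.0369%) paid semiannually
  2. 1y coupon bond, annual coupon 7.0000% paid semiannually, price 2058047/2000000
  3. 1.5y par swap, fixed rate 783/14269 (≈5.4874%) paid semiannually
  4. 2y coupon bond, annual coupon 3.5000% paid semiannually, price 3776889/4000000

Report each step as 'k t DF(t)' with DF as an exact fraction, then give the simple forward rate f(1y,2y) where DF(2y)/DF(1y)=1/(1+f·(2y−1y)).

step 1 [0.5y] swap r/2=293/9707: DF=(1 − 293/9707·(0))/(1+293/9707) = 9707/10000 ≈ 0.970700
step 2 [1y] bond c/2=7/200: DF=(2058047/2000000 − 7/200·(0.970700))/(1+7/200) = 4807/5000 ≈ 0.961400
step 3 [1.5y] swap r/2=783/28538: DF=(1 − 783/28538·(0.970700+0.961400))/(1+783/28538) = 9217/10000 ≈ 0.921700
step 4 [2y] bond c/2=7/400: DF=(3776889/4000000 − 7/400·(0.970700+0.961400+0.921700))/(1+7/400) = 8789/10000 ≈ 0.878900

1 1/2 9707/10000
2 1 4807/5000
3 3/2 9217/10000
4 2 8789/10000
f(1y,2y) = ((4807/5000)/(8789/10000) − 1)/(1) = 75/799 ≈ 9.3867%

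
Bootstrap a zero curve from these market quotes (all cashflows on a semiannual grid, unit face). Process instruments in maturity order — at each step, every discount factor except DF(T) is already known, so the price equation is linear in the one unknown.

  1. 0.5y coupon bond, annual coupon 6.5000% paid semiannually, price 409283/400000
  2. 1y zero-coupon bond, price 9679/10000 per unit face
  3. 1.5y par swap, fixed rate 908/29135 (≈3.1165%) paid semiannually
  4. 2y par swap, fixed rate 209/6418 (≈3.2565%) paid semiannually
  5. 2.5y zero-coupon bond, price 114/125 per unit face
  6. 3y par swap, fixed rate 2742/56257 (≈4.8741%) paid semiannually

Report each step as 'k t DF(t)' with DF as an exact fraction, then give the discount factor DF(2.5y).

1 1/2 991/1000
2 1 9679/10000
3 3/2 4773/5000
4 2 9373/10000
5 5/2 114/125
6 3 8629/10000
DF(2.5y) = 114/125 ≈ 0.912000

step 1 [0.5y] bond c/2=13/400: DF=(409283/400000 − 13/400·(0))/(1+13/400) = 991/1000 ≈ 0.991000
step 2 [1y] zero: DF = P = 9679/10000 ≈ 0.967900
step 3 [1.5y] swap r/2=454/29135: DF=(1 − 454/29135·(0.991000+0.967900))/(1+454/29135) = 4773/5000 ≈ 0.954600
step 4 [2y] swap r/2=209/12836: DF=(1 − 209/12836·(0.991000+0.967900+0.954600))/(1+209/12836) = 9373/10000 ≈ 0.937300
step 5 [2.5y] zero: DF = P = 114/125 ≈ 0.912000
step 6 [3y] swap r/2=1371/56257: DF=(1 − 1371/56257·(0.991000+0.967900+0.954600+0.937300+0.912000))/(1+1371/56257) = 8629/10000 ≈ 0.862900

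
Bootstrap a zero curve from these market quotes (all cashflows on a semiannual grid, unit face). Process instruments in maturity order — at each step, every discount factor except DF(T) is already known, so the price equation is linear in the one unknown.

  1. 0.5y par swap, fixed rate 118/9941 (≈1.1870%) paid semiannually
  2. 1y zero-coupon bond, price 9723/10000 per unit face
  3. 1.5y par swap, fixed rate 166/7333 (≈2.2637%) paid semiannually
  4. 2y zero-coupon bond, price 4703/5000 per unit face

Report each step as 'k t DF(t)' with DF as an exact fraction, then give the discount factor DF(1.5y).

1 1/2 9941/10000
2 1 9723/10000
3 3/2 2417/2500
4 2 4703/5000
DF(1.5y) = 2417/2500 ≈ 0.966800

step 1 [0.5y] swap r/2=59/9941: DF=(1 − 59/9941·(0))/(1+59/9941) = 9941/10000 ≈ 0.994100
step 2 [1y] zero: DF = P = 9723/10000 ≈ 0.972300
step 3 [1.5y] swap r/2=83/7333: DF=(1 − 83/7333·(0.994100+0.972300))/(1+83/7333) = 2417/2500 ≈ 0.966800
step 4 [2y] zero: DF = P = 4703/5000 ≈ 0.940600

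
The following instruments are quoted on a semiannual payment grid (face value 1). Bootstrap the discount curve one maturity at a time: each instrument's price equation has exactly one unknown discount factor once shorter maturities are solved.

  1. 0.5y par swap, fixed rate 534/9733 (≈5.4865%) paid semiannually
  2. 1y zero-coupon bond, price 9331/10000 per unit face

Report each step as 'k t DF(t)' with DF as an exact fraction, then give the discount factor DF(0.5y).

step 1 [0.5y] swap r/2=267/9733: DF=(1 − 267/9733·(0))/(1+267/9733) = 9733/10000 ≈ 0.973300
step 2 [1y] zero: DF = P = 9331/10000 ≈ 0.933100

1 1/2 9733/10000
2 1 9331/10000
DF(0.5y) = 9733/10000 ≈ 0.973300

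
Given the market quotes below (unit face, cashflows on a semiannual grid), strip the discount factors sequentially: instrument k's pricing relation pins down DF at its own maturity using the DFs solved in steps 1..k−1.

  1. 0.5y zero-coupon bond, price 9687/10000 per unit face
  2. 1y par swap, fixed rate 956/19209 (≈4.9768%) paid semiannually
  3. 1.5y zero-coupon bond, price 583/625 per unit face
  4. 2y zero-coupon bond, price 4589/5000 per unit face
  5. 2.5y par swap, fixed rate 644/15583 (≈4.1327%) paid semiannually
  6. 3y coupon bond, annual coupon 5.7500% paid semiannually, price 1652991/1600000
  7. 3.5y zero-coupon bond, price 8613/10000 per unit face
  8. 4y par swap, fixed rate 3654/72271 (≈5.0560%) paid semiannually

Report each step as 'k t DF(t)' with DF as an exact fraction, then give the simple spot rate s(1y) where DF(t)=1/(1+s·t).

step 1 [0.5y] zero: DF = P = 9687/10000 ≈ 0.968700
step 2 [1y] swap r/2=478/19209: DF=(1 − 478/19209·(0.968700))/(1+478/19209) = 4761/5000 ≈ 0.952200
step 3 [1.5y] zero: DF = P = 583/625 ≈ 0.932800
step 4 [2y] zero: DF = P = 4589/5000 ≈ 0.917800
step 5 [2.5y] swap r/2=322/15583: DF=(1 − 322/15583·(0.968700+0.952200+0.932800+0.917800))/(1+322/15583) = 4517/5000 ≈ 0.903400
step 6 [3y] bond c/2=23/800: DF=(1652991/1600000 − 23/800·(0.968700+0.952200+0.932800+0.917800+0.903400))/(1+23/800) = 546/625 ≈ 0.873600
step 7 [3.5y] zero: DF = P = 8613/10000 ≈ 0.861300
step 8 [4y] swap r/2=1827/72271: DF=(1 − 1827/72271·(0.968700+0.952200+0.932800+0.917800+0.903400+0.873600+0.861300))/(1+1827/72271) = 8173/10000 ≈ 0.817300

1 1/2 9687/10000
2 1 4761/5000
3 3/2 583/625
4 2 4589/5000
5 5/2 4517/5000
6 3 546/625
7 7/2 8613/10000
8 4 8173/10000
s(1y) = (1/(4761/5000) − 1)/(1) = 239/4761 ≈ 5.0200%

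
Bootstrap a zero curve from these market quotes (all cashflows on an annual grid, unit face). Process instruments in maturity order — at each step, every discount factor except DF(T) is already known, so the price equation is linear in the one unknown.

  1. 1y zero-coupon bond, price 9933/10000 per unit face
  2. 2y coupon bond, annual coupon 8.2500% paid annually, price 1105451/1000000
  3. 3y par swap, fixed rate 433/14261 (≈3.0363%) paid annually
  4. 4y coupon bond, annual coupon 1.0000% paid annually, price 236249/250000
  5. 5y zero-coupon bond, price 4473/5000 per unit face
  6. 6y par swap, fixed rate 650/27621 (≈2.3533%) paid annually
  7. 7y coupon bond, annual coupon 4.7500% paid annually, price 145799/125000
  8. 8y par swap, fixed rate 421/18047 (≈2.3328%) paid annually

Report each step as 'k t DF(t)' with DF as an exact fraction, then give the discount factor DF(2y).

step 1 [1y] zero: DF = P = 9933/10000 ≈ 0.993300
step 2 [2y] bond c/1=33/400: DF=(1105451/1000000 − 33/400·(0.993300))/(1+33/400) = 1891/2000 ≈ 0.945500
step 3 [3y] swap r/1=433/14261: DF=(1 − 433/14261·(0.993300+0.945500))/(1+433/14261) = 4567/5000 ≈ 0.913400
step 4 [4y] bond c/1=1/100: DF=(236249/250000 − 1/100·(0.993300+0.945500+0.913400))/(1+1/100) = 4537/5000 ≈ 0.907400
step 5 [5y] zero: DF = P = 4473/5000 ≈ 0.894600
step 6 [6y] swap r/1=650/27621: DF=(1 − 650/27621·(0.993300+0.945500+0.913400+0.907400+0.894600))/(1+650/27621) = 87/100 ≈ 0.870000
step 7 [7y] bond c/1=19/400: DF=(145799/125000 − 19/400·(0.993300+0.945500+0.913400+0.907400+0.894600+0.870000))/(1+19/400) = 863/1000 ≈ 0.863000
step 8 [8y] swap r/1=421/18047: DF=(1 − 421/18047·(0.993300+0.945500+0.913400+0.907400+0.894600+0.870000+0.863000))/(1+421/18047) = 2079/2500 ≈ 0.831600

1 1 9933/10000
2 2 1891/2000
3 3 4567/5000
4 4 4537/5000
5 5 4473/5000
6 6 87/100
7 7 863/1000
8 8 2079/2500
DF(2y) = 1891/2000 ≈ 0.945500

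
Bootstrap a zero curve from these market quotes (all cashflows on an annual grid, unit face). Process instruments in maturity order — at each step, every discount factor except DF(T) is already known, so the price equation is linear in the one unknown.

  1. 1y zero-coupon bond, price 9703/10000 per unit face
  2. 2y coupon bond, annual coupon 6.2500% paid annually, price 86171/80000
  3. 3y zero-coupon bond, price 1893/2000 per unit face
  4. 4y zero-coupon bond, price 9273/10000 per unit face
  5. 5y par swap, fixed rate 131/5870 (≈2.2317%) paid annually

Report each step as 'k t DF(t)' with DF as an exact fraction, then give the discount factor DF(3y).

step 1 [1y] zero: DF = P = 9703/10000 ≈ 0.970300
step 2 [2y] bond c/1=1/16: DF=(86171/80000 − 1/16·(0.970300))/(1+1/16) = 9567/10000 ≈ 0.956700
step 3 [3y] zero: DF = P = 1893/2000 ≈ 0.946500
step 4 [4y] zero: DF = P = 9273/10000 ≈ 0.927300
step 5 [5y] swap r/1=131/5870: DF=(1 − 131/5870·(0.970300+0.956700+0.946500+0.927300))/(1+131/5870) = 1119/1250 ≈ 0.895200

1 1 9703/10000
2 2 9567/10000
3 3 1893/2000
4 4 9273/10000
5 5 1119/1250
DF(3y) = 1893/2000 ≈ 0.946500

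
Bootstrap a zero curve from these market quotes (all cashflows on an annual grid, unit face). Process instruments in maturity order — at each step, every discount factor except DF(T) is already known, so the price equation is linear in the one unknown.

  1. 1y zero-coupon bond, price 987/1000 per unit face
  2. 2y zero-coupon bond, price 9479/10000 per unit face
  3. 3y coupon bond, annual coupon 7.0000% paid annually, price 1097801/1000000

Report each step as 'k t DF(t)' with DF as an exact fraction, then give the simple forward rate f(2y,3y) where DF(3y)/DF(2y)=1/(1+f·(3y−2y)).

1 1 987/1000
2 2 9479/10000
3 3 4497/5000
f(2y,3y) = ((9479/10000)/(4497/5000) − 1)/(1) = 485/8994 ≈ 5.3925%

step 1 [1y] zero: DF = P = 987/1000 ≈ 0.987000
step 2 [2y] zero: DF = P = 9479/10000 ≈ 0.947900
step 3 [3y] bond c/1=7/100: DF=(1097801/1000000 − 7/100·(0.987000+0.947900))/(1+7/100) = 4497/5000 ≈ 0.899400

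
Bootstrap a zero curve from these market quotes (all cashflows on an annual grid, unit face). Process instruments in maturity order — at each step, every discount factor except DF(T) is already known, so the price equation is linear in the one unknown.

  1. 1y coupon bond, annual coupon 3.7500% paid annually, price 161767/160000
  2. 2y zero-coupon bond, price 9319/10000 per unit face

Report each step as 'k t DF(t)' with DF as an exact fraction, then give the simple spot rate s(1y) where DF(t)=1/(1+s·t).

1 1 1949/2000
2 2 9319/10000
s(1y) = (1/(1949/2000) − 1)/(1) = 51/1949 ≈ 2.6167%

step 1 [1y] bond c/1=3/80: DF=(161767/160000 − 3/80·(0))/(1+3/80) = 1949/2000 ≈ 0.974500
step 2 [2y] zero: DF = P = 9319/10000 ≈ 0.931900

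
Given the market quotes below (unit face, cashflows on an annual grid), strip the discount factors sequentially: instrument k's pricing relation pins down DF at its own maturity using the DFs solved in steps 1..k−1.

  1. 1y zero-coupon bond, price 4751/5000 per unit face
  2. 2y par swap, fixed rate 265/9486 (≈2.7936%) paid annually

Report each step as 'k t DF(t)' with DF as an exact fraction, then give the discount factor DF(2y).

1 1 4751/5000
2 2 947/1000
DF(2y) = 947/1000 ≈ 0.947000

step 1 [1y] zero: DF = P = 4751/5000 ≈ 0.950200
step 2 [2y] swap r/1=265/9486: DF=(1 − 265/9486·(0.950200))/(1+265/9486) = 947/1000 ≈ 0.947000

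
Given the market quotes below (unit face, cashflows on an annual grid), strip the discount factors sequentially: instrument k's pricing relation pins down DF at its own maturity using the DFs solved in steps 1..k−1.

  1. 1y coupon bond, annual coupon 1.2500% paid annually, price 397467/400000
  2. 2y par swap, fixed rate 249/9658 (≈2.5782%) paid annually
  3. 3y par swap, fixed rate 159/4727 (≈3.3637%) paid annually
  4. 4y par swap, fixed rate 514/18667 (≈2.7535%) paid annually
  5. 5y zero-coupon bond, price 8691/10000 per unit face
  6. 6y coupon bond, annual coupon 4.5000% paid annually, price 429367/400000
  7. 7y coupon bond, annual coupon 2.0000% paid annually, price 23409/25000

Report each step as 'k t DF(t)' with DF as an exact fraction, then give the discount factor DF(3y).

step 1 [1y] bond c/1=1/80: DF=(397467/400000 − 1/80·(0))/(1+1/80) = 4907/5000 ≈ 0.981400
step 2 [2y] swap r/1=249/9658: DF=(1 − 249/9658·(0.981400))/(1+249/9658) = 4751/5000 ≈ 0.950200
step 3 [3y] swap r/1=159/4727: DF=(1 − 159/4727·(0.981400+0.950200))/(1+159/4727) = 4523/5000 ≈ 0.904600
step 4 [4y] swap r/1=514/18667: DF=(1 − 514/18667·(0.981400+0.950200+0.904600))/(1+514/18667) = 2243/2500 ≈ 0.897200
step 5 [5y] zero: DF = P = 8691/10000 ≈ 0.869100
step 6 [6y] bond c/1=9/200: DF=(429367/400000 − 9/200·(0.981400+0.950200+0.904600+0.897200+0.869100))/(1+9/200) = 829/1000 ≈ 0.829000
step 7 [7y] bond c/1=1/50: DF=(23409/25000 − 1/50·(0.981400+0.950200+0.904600+0.897200+0.869100+0.829000))/(1+1/50) = 1623/2000 ≈ 0.811500

1 1 4907/5000
2 2 4751/5000
3 3 4523/5000
4 4 2243/2500
5 5 8691/10000
6 6 829/1000
7 7 1623/2000
DF(3y) = 4523/5000 ≈ 0.904600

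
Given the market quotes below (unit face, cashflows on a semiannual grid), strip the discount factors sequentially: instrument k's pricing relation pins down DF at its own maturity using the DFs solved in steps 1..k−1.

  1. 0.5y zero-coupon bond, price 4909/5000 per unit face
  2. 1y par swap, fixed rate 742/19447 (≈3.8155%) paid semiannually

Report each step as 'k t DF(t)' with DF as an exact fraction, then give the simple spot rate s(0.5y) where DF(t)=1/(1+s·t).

step 1 [0.5y] zero: DF = P = 4909/5000 ≈ 0.981800
step 2 [1y] swap r/2=371/19447: DF=(1 − 371/19447·(0.981800))/(1+371/19447) = 9629/10000 ≈ 0.962900

1 1/2 4909/5000
2 1 9629/10000
s(0.5y) = (1/(4909/5000) − 1)/(1/2) = 182/4909 ≈ 3.7075%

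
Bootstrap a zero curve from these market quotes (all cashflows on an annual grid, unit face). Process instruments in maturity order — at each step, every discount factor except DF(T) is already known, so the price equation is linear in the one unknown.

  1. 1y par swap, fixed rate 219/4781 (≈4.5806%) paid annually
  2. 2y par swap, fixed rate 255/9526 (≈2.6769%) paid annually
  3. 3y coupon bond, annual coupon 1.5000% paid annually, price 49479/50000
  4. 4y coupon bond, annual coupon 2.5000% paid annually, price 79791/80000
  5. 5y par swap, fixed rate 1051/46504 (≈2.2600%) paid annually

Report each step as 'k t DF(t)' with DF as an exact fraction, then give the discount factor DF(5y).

step 1 [1y] swap r/1=219/4781: DF=(1 − 219/4781·(0))/(1+219/4781) = 4781/5000 ≈ 0.956200
step 2 [2y] swap r/1=255/9526: DF=(1 − 255/9526·(0.956200))/(1+255/9526) = 949/1000 ≈ 0.949000
step 3 [3y] bond c/1=3/200: DF=(49479/50000 − 3/200·(0.956200+0.949000))/(1+3/200) = 2367/2500 ≈ 0.946800
step 4 [4y] bond c/1=1/40: DF=(79791/80000 − 1/40·(0.956200+0.949000+0.946800))/(1+1/40) = 1807/2000 ≈ 0.903500
step 5 [5y] swap r/1=1051/46504: DF=(1 − 1051/46504·(0.956200+0.949000+0.946800+0.903500))/(1+1051/46504) = 8949/10000 ≈ 0.894900

1 1 4781/5000
2 2 949/1000
3 3 2367/2500
4 4 1807/2000
5 5 8949/10000
DF(5y) = 8949/10000 ≈ 0.894900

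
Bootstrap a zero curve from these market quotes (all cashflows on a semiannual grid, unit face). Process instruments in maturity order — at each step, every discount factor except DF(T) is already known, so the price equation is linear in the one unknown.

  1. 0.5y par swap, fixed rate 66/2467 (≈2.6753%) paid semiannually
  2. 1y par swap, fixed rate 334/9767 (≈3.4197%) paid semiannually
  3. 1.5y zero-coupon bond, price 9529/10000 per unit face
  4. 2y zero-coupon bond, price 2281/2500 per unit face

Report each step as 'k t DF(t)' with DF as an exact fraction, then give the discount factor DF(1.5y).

1 1/2 2467/2500
2 1 4833/5000
3 3/2 9529/10000
4 2 2281/2500
DF(1.5y) = 9529/10000 ≈ 0.952900

step 1 [0.5y] swap r/2=33/2467: DF=(1 − 33/2467·(0))/(1+33/2467) = 2467/2500 ≈ 0.986800
step 2 [1y] swap r/2=167/9767: DF=(1 − 167/9767·(0.986800))/(1+167/9767) = 4833/5000 ≈ 0.966600
step 3 [1.5y] zero: DF = P = 9529/10000 ≈ 0.952900
step 4 [2y] zero: DF = P = 2281/2500 ≈ 0.912400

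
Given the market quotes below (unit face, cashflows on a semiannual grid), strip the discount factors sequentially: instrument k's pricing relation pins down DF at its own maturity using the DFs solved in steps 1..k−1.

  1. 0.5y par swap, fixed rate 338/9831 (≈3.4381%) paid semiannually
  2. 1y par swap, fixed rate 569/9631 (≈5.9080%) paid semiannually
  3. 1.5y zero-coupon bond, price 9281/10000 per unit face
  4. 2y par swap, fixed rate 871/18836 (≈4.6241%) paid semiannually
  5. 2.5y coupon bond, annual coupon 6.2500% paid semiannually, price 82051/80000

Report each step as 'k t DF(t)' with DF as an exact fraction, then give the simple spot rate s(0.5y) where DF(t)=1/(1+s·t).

1 1/2 9831/10000
2 1 9431/10000
3 3/2 9281/10000
4 2 9129/10000
5 5/2 2201/2500
s(0.5y) = (1/(9831/10000) − 1)/(1/2) = 338/9831 ≈ 3.4381%

step 1 [0.5y] swap r/2=169/9831: DF=(1 − 169/9831·(0))/(1+169/9831) = 9831/10000 ≈ 0.983100
step 2 [1y] swap r/2=569/19262: DF=(1 − 569/19262·(0.983100))/(1+569/19262) = 9431/10000 ≈ 0.943100
step 3 [1.5y] zero: DF = P = 9281/10000 ≈ 0.928100
step 4 [2y] swap r/2=871/37672: DF=(1 − 871/37672·(0.983100+0.943100+0.928100))/(1+871/37672) = 9129/10000 ≈ 0.912900
step 5 [2.5y] bond c/2=1/32: DF=(82051/80000 − 1/32·(0.983100+0.943100+0.928100+0.912900))/(1+1/32) = 2201/2500 ≈ 0.880400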